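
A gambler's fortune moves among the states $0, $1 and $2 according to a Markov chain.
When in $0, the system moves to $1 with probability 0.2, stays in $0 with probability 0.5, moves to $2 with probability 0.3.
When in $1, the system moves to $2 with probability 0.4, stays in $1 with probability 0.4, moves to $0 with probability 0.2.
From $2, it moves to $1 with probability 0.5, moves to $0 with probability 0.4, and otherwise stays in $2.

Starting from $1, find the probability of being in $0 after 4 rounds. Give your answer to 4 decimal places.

0.3638

Propagate the distribution vector 4 rounds from $1.
After 0 rounds: (0.0000, 1.0000, 0.0000)
After 1 round: (0.2000, 0.4000, 0.4000)
After 2 rounds: (0.3400, 0.4000, 0.2600)
After 3 rounds: (0.3540, 0.3580, 0.2880)
After 4 rounds: (0.3638, 0.3580, 0.2782)
P(in $0 after 4 rounds) = 0.3638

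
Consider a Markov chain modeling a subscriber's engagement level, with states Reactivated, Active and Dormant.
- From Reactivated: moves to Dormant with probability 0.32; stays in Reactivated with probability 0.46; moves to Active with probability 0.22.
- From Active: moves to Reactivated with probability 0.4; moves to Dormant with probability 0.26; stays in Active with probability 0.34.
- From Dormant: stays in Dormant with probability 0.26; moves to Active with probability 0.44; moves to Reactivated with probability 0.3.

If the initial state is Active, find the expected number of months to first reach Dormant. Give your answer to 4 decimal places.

3.5022

Let t(s) be the expected number of months to first reach Dormant from state s, with t(Dormant) = 0. Conditioning on the first month:
t(Reactivated) = 1 + 0.46·t(Reactivated) + 0.22·t(Active)
t(Active) = 1 + 0.4·t(Reactivated) + 0.34·t(Active)
Solving: t(Reactivated) = 3.2787, t(Active) = 3.5022.
Expected months from Active to Dormant: 3.5022.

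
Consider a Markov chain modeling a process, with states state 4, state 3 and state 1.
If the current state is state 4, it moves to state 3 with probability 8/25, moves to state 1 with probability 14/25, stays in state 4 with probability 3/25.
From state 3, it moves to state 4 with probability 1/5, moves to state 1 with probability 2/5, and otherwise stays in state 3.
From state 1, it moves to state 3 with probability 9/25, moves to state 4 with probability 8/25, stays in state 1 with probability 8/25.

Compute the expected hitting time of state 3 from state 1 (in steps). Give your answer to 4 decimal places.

2.8626

Let t(s) be the expected number of steps to first reach state 3 from state s, with t(state 3) = 0. Conditioning on the first step:
t(state 4) = 1 + 0.12·t(state 4) + 0.56·t(state 1)
t(state 1) = 1 + 0.32·t(state 4) + 0.32·t(state 1)
Solving: t(state 4) = 2.9580, t(state 1) = 2.8626.
Expected steps from state 1 to state 3: 2.8626.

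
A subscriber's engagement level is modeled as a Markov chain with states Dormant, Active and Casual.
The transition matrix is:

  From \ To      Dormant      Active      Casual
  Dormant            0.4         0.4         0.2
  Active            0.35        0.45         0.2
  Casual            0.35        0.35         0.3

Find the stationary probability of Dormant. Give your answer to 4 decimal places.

Let the stationary distribution be π with π = πP and π_1 + π_2 + π_3 = 1.
π_1 = 0.4·π_1 + 0.35·π_2 + 0.35·π_3
π_2 = 0.4·π_1 + 0.45·π_2 + 0.35·π_3
Solving with the normalization constraint gives π = (0.3684, 0.4094, 0.2222).
So the stationary probability of Dormant is 0.3684.

0.3684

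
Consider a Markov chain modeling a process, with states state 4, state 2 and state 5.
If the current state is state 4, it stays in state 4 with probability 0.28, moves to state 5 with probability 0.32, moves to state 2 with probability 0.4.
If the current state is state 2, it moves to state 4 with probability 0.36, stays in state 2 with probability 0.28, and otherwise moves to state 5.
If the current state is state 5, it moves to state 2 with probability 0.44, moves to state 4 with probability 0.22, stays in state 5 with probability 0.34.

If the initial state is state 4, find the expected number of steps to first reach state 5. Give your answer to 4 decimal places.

Let t(s) be the expected number of steps to first reach state 5 from state s, with t(state 5) = 0. Conditioning on the first step:
t(state 4) = 1 + 0.28·t(state 4) + 0.4·t(state 2)
t(state 2) = 1 + 0.36·t(state 4) + 0.28·t(state 2)
Solving: t(state 4) = 2.9915, t(state 2) = 2.8846.
Expected steps from state 4 to state 5: 2.9915.

2.9915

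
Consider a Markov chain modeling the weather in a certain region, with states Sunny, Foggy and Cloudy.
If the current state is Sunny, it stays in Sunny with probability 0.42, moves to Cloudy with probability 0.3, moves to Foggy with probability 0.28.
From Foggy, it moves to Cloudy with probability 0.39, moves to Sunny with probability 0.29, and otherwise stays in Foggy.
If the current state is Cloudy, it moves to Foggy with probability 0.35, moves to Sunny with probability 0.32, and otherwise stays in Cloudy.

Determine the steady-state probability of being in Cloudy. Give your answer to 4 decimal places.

Let the stationary distribution be π with π = πP and π_1 + π_2 + π_3 = 1.
π_1 = 0.42·π_1 + 0.29·π_2 + 0.32·π_3
π_2 = 0.28·π_1 + 0.32·π_2 + 0.35·π_3
Solving with the normalization constraint gives π = (0.3450, 0.3164, 0.3386).
So the stationary probability of Cloudy is 0.3386.

0.3386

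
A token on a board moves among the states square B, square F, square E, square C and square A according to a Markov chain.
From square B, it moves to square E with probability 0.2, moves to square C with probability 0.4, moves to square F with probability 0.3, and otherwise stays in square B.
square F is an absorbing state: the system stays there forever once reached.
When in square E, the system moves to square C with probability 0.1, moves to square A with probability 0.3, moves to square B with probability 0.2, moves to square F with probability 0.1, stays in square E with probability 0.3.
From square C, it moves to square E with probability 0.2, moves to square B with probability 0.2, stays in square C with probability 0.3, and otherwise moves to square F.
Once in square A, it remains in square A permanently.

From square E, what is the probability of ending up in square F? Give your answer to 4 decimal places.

Let h(s) be the probability of absorption at square F starting from transient state s. Then h(square F) = 1 and h(square A) = 0. By first-step analysis:
h(square B) = 0.1·h(square B) + 0.3·1 + 0.2·h(square E) + 0.4·h(square C)
h(square E) = 0.2·h(square B) + 0.1·1 + 0.3·h(square E) + 0.1·h(square C) + 0.3·0
h(square C) = 0.2·h(square B) + 0.3·1 + 0.2·h(square E) + 0.3·h(square C)
Solving: h(square B) = 0.7931, h(square E) = 0.4828, h(square C) = 0.7931.
Starting from square E, the probability is 0.4828.

0.4828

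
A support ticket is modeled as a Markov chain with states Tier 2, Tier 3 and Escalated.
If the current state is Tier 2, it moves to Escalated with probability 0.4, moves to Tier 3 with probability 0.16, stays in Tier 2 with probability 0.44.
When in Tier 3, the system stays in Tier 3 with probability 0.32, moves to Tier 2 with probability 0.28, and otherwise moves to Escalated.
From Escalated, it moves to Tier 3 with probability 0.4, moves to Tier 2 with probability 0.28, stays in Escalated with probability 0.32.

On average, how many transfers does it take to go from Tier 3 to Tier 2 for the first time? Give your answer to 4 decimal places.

3.5714

Let t(s) be the expected number of transfers to first reach Tier 2 from state s, with t(Tier 2) = 0. Conditioning on the first transfer:
t(Tier 3) = 1 + 0.32·t(Tier 3) + 0.4·t(Escalated)
t(Escalated) = 1 + 0.4·t(Tier 3) + 0.32·t(Escalated)
Solving: t(Tier 3) = 3.5714, t(Escalated) = 3.5714.
Expected transfers from Tier 3 to Tier 2: 3.5714.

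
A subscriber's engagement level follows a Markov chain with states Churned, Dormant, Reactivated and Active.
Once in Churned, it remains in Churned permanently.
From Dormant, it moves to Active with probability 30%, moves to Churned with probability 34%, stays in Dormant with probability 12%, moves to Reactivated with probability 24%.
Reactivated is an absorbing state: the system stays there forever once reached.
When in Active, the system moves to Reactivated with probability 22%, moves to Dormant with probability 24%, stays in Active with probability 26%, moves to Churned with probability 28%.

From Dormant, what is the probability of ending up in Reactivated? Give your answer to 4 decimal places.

0.4206

Let h(s) be the probability of absorption at Reactivated starting from transient state s. Then h(Reactivated) = 1 and h(Churned) = 0. By first-step analysis:
h(Dormant) = 0.34·0 + 0.12·h(Dormant) + 0.24·1 + 0.3·h(Active)
h(Active) = 0.28·0 + 0.24·h(Dormant) + 0.22·1 + 0.26·h(Active)
Solving: h(Dormant) = 0.4206, h(Active) = 0.4337.
Starting from Dormant, the probability is 0.4206.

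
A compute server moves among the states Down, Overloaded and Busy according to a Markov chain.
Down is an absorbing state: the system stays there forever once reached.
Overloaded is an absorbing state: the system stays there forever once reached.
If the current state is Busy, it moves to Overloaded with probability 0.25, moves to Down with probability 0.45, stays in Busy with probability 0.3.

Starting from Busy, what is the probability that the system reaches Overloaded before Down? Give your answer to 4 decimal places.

0.3571

Let h(s) be the probability of absorption at Overloaded starting from transient state s. Then h(Overloaded) = 1 and h(Down) = 0. By first-step analysis:
h(Busy) = 0.45·0 + 0.25·1 + 0.3·h(Busy)
Solving: h(Busy) = 0.3571.
Starting from Busy, the probability is 0.3571.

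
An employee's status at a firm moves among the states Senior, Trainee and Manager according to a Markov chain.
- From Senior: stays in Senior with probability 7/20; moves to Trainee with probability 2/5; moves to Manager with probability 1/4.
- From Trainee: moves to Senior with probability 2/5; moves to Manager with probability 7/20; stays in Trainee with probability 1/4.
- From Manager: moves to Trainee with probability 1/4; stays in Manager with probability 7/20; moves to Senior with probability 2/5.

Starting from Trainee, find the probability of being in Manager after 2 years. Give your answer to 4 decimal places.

Sum over the intermediate state after 1 year:
P = P(Trainee→Senior)·P(Senior→Manager) + P(Trainee→Trainee)·P(Trainee→Manager) + P(Trainee→Manager)·P(Manager→Manager)
  = 0.4×0.25 + 0.25×0.35 + 0.35×0.35
  = 0.1000 + 0.0875 + 0.1225 = 0.3100

0.3100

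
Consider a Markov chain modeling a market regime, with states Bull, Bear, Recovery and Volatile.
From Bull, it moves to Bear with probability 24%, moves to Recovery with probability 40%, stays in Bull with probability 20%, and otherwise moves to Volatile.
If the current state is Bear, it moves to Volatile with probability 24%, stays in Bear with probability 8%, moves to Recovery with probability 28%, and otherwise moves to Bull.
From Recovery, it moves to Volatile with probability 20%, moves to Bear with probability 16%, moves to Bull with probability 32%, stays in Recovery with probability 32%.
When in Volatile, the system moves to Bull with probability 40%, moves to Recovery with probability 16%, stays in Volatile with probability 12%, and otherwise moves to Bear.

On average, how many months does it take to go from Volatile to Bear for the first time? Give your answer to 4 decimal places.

Let t(s) be the expected number of months to first reach Bear from state s, with t(Bear) = 0. Conditioning on the first month:
t(Bull) = 1 + 0.2·t(Bull) + 0.4·t(Recovery) + 0.16·t(Volatile)
t(Recovery) = 1 + 0.32·t(Bull) + 0.32·t(Recovery) + 0.2·t(Volatile)
t(Volatile) = 1 + 0.4·t(Bull) + 0.16·t(Recovery) + 0.12·t(Volatile)
Solving: t(Bull) = 4.4118, t(Recovery) = 4.7233, t(Volatile) = 4.0005.
Expected months from Volatile to Bear: 4.0005.

4.0005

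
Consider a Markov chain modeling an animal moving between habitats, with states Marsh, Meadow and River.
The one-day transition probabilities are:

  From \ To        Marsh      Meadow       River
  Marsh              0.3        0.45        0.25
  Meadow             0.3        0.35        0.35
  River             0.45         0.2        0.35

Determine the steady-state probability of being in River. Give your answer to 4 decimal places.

0.3153

Let the stationary distribution be π with π = πP and π_1 + π_2 + π_3 = 1.
π_1 = 0.3·π_1 + 0.3·π_2 + 0.45·π_3
π_2 = 0.45·π_1 + 0.35·π_2 + 0.2·π_3
Solving with the normalization constraint gives π = (0.3473, 0.3374, 0.3153).
So the stationary probability of River is 0.3153.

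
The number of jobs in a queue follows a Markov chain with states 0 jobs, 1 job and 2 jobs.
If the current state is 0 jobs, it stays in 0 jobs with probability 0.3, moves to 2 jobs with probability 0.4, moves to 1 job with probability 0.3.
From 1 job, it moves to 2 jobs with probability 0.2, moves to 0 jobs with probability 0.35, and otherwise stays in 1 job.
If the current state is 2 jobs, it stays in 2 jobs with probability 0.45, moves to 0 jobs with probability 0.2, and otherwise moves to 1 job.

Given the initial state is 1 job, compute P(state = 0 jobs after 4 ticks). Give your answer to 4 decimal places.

0.2846

Propagate the distribution vector 4 ticks from 1 job.
After 0 ticks: (0.0000, 1.0000, 0.0000)
After 1 tick: (0.3500, 0.4500, 0.2000)
After 2 ticks: (0.3025, 0.3775, 0.3200)
After 3 ticks: (0.2869, 0.3726, 0.3405)
After 4 ticks: (0.2846, 0.3729, 0.3425)
P(in 0 jobs after 4 ticks) = 0.2846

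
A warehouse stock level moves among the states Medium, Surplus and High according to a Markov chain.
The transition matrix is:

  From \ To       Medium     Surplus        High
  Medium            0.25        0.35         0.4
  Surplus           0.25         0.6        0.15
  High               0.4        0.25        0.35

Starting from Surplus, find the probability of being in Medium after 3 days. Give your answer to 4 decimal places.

0.2864

Propagate the distribution vector 3 days from Surplus.
After 0 days: (0.0000, 1.0000, 0.0000)
After 1 day: (0.2500, 0.6000, 0.1500)
After 2 days: (0.2725, 0.4850, 0.2425)
After 3 days: (0.2864, 0.4470, 0.2666)
P(in Medium after 3 days) = 0.2864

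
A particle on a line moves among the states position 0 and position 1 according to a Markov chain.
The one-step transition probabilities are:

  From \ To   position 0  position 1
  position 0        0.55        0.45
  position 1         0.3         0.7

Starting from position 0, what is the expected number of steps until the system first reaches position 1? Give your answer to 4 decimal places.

2.2222

Let t(s) be the expected number of steps to first reach position 1 from state s, with t(position 1) = 0. Conditioning on the first step:
t(position 0) = 1 + 0.55·t(position 0)
Solving: t(position 0) = 2.2222.
Expected steps from position 0 to position 1: 2.2222.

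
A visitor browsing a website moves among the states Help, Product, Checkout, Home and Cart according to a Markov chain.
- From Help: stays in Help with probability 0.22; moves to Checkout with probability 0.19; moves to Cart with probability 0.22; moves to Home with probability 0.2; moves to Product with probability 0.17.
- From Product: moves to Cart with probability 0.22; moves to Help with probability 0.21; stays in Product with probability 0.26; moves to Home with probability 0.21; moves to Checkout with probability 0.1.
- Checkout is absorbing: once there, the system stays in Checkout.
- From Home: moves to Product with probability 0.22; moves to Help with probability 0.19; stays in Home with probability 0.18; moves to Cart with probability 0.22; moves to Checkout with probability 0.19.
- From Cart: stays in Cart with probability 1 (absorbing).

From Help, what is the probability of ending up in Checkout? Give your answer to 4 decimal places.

0.4391

Let h(s) be the probability of absorption at Checkout starting from transient state s. Then h(Checkout) = 1 and h(Cart) = 0. By first-step analysis:
h(Help) = 0.22·h(Help) + 0.17·h(Product) + 0.19·1 + 0.2·h(Home) + 0.22·0
h(Product) = 0.21·h(Help) + 0.26·h(Product) + 0.1·1 + 0.21·h(Home) + 0.22·0
h(Home) = 0.19·h(Help) + 0.22·h(Product) + 0.19·1 + 0.18·h(Home) + 0.22·0
Solving: h(Help) = 0.4391, h(Product) = 0.3836, h(Home) = 0.4364.
Starting from Help, the probability is 0.4391.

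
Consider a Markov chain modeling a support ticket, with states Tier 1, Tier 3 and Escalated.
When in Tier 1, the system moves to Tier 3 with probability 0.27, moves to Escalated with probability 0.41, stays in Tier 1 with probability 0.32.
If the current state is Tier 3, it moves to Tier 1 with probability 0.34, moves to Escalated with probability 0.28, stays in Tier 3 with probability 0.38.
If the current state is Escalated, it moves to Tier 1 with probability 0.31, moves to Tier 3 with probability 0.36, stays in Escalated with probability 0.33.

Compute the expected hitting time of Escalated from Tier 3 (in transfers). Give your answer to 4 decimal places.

Let t(s) be the expected number of transfers to first reach Escalated from state s, with t(Escalated) = 0. Conditioning on the first transfer:
t(Tier 1) = 1 + 0.32·t(Tier 1) + 0.27·t(Tier 3)
t(Tier 3) = 1 + 0.34·t(Tier 1) + 0.38·t(Tier 3)
Solving: t(Tier 1) = 2.6986, t(Tier 3) = 3.0928.
Expected transfers from Tier 3 to Escalated: 3.0928.

3.0928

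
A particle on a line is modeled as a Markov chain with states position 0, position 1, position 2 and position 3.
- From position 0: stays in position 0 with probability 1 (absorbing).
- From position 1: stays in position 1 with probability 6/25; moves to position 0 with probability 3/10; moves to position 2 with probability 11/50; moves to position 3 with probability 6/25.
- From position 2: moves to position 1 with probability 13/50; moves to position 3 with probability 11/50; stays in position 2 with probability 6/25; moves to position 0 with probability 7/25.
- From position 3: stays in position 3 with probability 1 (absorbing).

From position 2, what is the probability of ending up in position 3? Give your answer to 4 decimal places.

0.4412

Let h(s) be the probability of absorption at position 3 starting from transient state s. Then h(position 3) = 1 and h(position 0) = 0. By first-step analysis:
h(position 1) = 0.3·0 + 0.24·h(position 1) + 0.22·h(position 2) + 0.24·1
h(position 2) = 0.28·0 + 0.26·h(position 1) + 0.24·h(position 2) + 0.22·1
Solving: h(position 1) = 0.4435, h(position 2) = 0.4412.
Starting from position 2, the probability is 0.4412.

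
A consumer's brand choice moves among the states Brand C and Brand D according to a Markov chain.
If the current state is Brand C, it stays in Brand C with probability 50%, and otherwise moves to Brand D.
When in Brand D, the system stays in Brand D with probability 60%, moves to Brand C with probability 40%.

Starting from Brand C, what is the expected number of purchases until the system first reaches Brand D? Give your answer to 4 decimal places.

2.0000

Let t(s) be the expected number of purchases to first reach Brand D from state s, with t(Brand D) = 0. Conditioning on the first purchase:
t(Brand C) = 1 + 0.5·t(Brand C)
Solving: t(Brand C) = 2.0000.
Expected purchases from Brand C to Brand D: 2.0000.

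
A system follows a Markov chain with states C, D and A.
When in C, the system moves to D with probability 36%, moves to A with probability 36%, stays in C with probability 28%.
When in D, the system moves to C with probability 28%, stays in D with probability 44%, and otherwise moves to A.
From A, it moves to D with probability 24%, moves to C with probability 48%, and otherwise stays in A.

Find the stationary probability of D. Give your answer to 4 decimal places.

0.3512

Let the stationary distribution be π with π = πP and π_1 + π_2 + π_3 = 1.
π_1 = 0.28·π_1 + 0.28·π_2 + 0.48·π_3
π_2 = 0.36·π_1 + 0.44·π_2 + 0.24·π_3
Solving with the normalization constraint gives π = (0.3415, 0.3512, 0.3073).
So the stationary probability of D is 0.3512.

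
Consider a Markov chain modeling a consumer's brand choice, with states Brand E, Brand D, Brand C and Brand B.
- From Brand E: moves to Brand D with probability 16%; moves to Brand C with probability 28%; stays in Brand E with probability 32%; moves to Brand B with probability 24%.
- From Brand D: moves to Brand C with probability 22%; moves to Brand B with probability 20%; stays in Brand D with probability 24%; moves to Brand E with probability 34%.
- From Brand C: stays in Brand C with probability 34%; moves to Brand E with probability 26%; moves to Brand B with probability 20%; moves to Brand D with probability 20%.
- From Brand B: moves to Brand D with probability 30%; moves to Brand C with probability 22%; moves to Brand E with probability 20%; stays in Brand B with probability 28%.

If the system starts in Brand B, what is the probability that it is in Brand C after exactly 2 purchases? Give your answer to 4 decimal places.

0.2584

Propagate the distribution vector 2 purchases from Brand B.
After 0 purchases: (0.0000, 0.0000, 0.0000, 1.0000)
After 1 purchase: (0.2000, 0.3000, 0.2200, 0.2800)
After 2 purchases: (0.2792, 0.2320, 0.2584, 0.2304)
P(in Brand C after 2 purchases) = 0.2584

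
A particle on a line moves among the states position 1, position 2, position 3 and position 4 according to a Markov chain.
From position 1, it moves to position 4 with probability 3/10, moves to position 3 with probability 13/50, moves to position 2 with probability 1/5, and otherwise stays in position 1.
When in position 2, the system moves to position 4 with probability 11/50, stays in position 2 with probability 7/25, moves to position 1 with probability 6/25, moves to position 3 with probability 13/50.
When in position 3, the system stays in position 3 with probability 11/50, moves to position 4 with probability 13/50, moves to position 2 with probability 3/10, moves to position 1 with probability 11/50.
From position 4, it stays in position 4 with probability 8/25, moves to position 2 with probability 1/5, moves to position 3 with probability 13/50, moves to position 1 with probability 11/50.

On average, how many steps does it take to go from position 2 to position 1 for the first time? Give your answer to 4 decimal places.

Let t(s) be the expected number of steps to first reach position 1 from state s, with t(position 1) = 0. Conditioning on the first step:
t(position 2) = 1 + 0.28·t(position 2) + 0.26·t(position 3) + 0.22·t(position 4)
t(position 3) = 1 + 0.3·t(position 2) + 0.22·t(position 3) + 0.26·t(position 4)
t(position 4) = 1 + 0.2·t(position 2) + 0.26·t(position 3) + 0.32·t(position 4)
Solving: t(position 2) = 4.3499, t(position 3) = 4.4373, t(position 4) = 4.4466.
Expected steps from position 2 to position 1: 4.3499.

4.3499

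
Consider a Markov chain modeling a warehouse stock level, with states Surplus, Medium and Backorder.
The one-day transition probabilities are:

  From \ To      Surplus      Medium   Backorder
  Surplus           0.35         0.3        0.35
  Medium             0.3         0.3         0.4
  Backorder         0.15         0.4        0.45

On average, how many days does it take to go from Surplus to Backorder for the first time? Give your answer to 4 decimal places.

Let t(s) be the expected number of days to first reach Backorder from state s, with t(Backorder) = 0. Conditioning on the first day:
t(Surplus) = 1 + 0.35·t(Surplus) + 0.3·t(Medium)
t(Medium) = 1 + 0.3·t(Surplus) + 0.3·t(Medium)
Solving: t(Surplus) = 2.7397, t(Medium) = 2.6027.
Expected days from Surplus to Backorder: 2.7397.

2.7397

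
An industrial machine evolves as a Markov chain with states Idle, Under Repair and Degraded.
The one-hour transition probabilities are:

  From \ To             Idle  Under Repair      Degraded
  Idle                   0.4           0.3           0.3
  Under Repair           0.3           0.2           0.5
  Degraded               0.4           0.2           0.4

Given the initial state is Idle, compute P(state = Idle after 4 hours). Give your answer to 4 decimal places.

Propagate the distribution vector 4 hours from Idle.
After 0 hours: (1.0000, 0.0000, 0.0000)
After 1 hour: (0.4000, 0.3000, 0.3000)
After 2 hours: (0.3700, 0.2400, 0.3900)
After 3 hours: (0.3760, 0.2370, 0.3870)
After 4 hours: (0.3763, 0.2376, 0.3861)
P(in Idle after 4 hours) = 0.3763

0.3763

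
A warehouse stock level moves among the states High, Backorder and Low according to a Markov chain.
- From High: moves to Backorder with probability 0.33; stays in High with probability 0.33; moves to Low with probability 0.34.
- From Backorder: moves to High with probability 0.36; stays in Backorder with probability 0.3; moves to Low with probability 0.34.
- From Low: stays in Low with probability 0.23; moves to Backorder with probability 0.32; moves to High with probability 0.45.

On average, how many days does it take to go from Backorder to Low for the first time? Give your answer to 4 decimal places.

Let t(s) be the expected number of days to first reach Low from state s, with t(Low) = 0. Conditioning on the first day:
t(High) = 1 + 0.33·t(High) + 0.33·t(Backorder)
t(Backorder) = 1 + 0.36·t(High) + 0.3·t(Backorder)
Solving: t(High) = 2.9412, t(Backorder) = 2.9412.
Expected days from Backorder to Low: 2.9412.

2.9412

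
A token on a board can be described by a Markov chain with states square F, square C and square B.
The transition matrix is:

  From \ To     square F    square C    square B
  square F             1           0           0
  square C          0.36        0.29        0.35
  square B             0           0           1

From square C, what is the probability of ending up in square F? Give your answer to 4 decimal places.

0.5070

Let h(s) be the probability of absorption at square F starting from transient state s. Then h(square F) = 1 and h(square B) = 0. By first-step analysis:
h(square C) = 0.36·1 + 0.29·h(square C) + 0.35·0
Solving: h(square C) = 0.5070.
Starting from square C, the probability is 0.5070.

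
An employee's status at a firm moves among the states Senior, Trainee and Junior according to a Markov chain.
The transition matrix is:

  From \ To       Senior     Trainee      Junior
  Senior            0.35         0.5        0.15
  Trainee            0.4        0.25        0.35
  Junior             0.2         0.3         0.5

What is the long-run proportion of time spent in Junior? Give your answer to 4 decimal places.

0.3372

Let the stationary distribution be π with π = πP and π_1 + π_2 + π_3 = 1.
π_1 = 0.35·π_1 + 0.4·π_2 + 0.2·π_3
π_2 = 0.5·π_1 + 0.25·π_2 + 0.3·π_3
Solving with the normalization constraint gives π = (0.3167, 0.3460, 0.3372).
So the stationary probability of Junior is 0.3372.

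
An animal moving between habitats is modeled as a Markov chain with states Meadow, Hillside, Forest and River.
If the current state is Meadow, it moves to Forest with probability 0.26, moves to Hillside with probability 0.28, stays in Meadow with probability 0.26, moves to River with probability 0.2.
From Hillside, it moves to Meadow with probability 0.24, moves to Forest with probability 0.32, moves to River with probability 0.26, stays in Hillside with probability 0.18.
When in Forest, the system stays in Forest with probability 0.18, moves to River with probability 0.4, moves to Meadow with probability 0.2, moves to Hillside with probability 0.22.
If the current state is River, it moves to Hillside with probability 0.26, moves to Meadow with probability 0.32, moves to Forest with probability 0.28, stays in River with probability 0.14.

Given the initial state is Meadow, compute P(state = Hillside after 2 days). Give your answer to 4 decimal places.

0.2324

Propagate the distribution vector 2 days from Meadow.
After 0 days: (1.0000, 0.0000, 0.0000, 0.0000)
After 1 day: (0.2600, 0.2800, 0.2600, 0.2000)
After 2 days: (0.2508, 0.2324, 0.2600, 0.2568)
P(in Hillside after 2 days) = 0.2324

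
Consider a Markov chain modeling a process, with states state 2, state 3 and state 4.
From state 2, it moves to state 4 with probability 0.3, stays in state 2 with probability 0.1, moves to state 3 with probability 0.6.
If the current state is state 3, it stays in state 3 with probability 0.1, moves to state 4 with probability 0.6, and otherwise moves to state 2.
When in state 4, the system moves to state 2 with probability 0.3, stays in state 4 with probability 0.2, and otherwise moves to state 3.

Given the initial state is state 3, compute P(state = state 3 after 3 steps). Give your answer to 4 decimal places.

Propagate the distribution vector 3 steps from state 3.
After 0 steps: (0.0000, 1.0000, 0.0000)
After 1 step: (0.3000, 0.1000, 0.6000)
After 2 steps: (0.2400, 0.4900, 0.2700)
After 3 steps: (0.2520, 0.3280, 0.4200)
P(in state 3 after 3 steps) = 0.3280

0.3280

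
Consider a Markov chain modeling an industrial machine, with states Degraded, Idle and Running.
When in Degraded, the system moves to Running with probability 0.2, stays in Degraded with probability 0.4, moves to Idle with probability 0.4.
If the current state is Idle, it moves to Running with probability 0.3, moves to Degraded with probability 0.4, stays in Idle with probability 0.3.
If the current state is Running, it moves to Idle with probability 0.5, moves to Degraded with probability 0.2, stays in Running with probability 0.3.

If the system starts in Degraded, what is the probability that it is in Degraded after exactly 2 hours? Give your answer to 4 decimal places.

Sum over the intermediate state after 1 hour:
P = P(Degraded→Degraded)·P(Degraded→Degraded) + P(Degraded→Idle)·P(Idle→Degraded) + P(Degraded→Running)·P(Running→Degraded)
  = 0.4×0.4 + 0.4×0.4 + 0.2×0.2
  = 0.1600 + 0.1600 + 0.0400 = 0.3600

0.3600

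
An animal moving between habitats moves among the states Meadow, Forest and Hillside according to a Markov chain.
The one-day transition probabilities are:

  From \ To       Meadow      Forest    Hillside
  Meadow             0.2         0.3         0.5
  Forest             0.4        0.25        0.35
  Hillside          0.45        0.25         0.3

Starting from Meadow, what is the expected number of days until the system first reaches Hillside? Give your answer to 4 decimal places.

Let t(s) be the expected number of days to first reach Hillside from state s, with t(Hillside) = 0. Conditioning on the first day:
t(Meadow) = 1 + 0.2·t(Meadow) + 0.3·t(Forest)
t(Forest) = 1 + 0.4·t(Meadow) + 0.25·t(Forest)
Solving: t(Meadow) = 2.1875, t(Forest) = 2.5000.
Expected days from Meadow to Hillside: 2.1875.

2.1875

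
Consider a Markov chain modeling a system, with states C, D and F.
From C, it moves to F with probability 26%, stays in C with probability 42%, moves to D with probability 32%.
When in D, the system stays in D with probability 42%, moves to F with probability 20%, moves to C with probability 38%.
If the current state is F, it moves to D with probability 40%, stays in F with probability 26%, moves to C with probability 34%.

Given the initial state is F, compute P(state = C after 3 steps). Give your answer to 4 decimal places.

0.3859

Propagate the distribution vector 3 steps from F.
After 0 steps: (0.0000, 0.0000, 1.0000)
After 1 step: (0.3400, 0.4000, 0.2600)
After 2 steps: (0.3832, 0.3808, 0.2360)
After 3 steps: (0.3859, 0.3770, 0.2372)
P(in C after 3 steps) = 0.3859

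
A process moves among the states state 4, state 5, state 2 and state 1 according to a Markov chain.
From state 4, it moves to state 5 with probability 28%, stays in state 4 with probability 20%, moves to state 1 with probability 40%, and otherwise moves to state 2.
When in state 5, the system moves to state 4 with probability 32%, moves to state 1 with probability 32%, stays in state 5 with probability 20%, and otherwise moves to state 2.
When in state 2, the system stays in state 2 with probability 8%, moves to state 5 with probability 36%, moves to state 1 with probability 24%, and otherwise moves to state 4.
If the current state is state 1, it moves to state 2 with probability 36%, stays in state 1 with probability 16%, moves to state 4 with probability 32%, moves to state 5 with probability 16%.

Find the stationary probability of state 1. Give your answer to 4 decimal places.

0.2825

Let the stationary distribution be π with π = πP and π_1 + π_2 + π_3 + π_4 = 1.
π_1 = 0.2·π_1 + 0.32·π_2 + 0.32·π_3 + 0.32·π_4
π_2 = 0.28·π_1 + 0.2·π_2 + 0.36·π_3 + 0.16·π_4
π_3 = 0.12·π_1 + 0.16·π_2 + 0.08·π_3 + 0.36·π_4
Solving with the normalization constraint gives π = (0.2857, 0.2419, 0.1899, 0.2825).
So the stationary probability of state 1 is 0.2825.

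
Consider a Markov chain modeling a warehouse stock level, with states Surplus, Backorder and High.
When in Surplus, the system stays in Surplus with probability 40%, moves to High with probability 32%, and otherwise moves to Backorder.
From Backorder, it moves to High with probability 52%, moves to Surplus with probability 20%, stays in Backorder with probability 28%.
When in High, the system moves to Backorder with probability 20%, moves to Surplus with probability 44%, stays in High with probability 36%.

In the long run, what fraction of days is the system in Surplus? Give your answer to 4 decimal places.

Let the stationary distribution be π with π = πP and π_1 + π_2 + π_3 = 1.
π_1 = 0.4·π_1 + 0.2·π_2 + 0.44·π_3
π_2 = 0.28·π_1 + 0.28·π_2 + 0.2·π_3
Solving with the normalization constraint gives π = (0.3656, 0.2492, 0.3852).
So the stationary probability of Surplus is 0.3656.

0.3656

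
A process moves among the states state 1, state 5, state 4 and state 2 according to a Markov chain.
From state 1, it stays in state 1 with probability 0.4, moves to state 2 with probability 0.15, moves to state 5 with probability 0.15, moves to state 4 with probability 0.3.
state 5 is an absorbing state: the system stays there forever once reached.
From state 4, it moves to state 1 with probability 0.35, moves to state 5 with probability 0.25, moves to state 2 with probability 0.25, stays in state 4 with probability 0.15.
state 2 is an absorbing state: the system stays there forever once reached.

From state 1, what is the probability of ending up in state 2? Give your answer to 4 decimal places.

0.5000

Let h(s) be the probability of absorption at state 2 starting from transient state s. Then h(state 2) = 1 and h(state 5) = 0. By first-step analysis:
h(state 1) = 0.4·h(state 1) + 0.15·0 + 0.3·h(state 4) + 0.15·1
h(state 4) = 0.35·h(state 1) + 0.25·0 + 0.15·h(state 4) + 0.25·1
Solving: h(state 1) = 0.5000, h(state 4) = 0.5000.
Starting from state 1, the probability is 0.5000.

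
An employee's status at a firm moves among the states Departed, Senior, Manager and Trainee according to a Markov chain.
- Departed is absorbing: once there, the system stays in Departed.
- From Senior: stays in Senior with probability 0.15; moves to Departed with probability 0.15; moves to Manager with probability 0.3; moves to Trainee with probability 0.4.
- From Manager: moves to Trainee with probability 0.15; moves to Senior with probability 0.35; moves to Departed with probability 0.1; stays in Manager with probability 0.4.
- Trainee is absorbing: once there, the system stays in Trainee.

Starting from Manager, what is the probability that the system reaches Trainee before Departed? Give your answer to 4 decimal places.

0.6605

Let h(s) be the probability of absorption at Trainee starting from transient state s. Then h(Trainee) = 1 and h(Departed) = 0. By first-step analysis:
h(Senior) = 0.15·0 + 0.15·h(Senior) + 0.3·h(Manager) + 0.4·1
h(Manager) = 0.1·0 + 0.35·h(Senior) + 0.4·h(Manager) + 0.15·1
Solving: h(Senior) = 0.7037, h(Manager) = 0.6605.
Starting from Manager, the probability is 0.6605.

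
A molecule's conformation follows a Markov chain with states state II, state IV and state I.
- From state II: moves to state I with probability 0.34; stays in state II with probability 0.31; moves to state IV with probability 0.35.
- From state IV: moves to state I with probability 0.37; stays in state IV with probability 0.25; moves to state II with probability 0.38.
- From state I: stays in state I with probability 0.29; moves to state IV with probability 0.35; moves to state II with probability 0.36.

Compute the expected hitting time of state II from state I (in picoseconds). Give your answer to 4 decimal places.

2.7295

Let t(s) be the expected number of picoseconds to first reach state II from state s, with t(state II) = 0. Conditioning on the first picosecond:
t(state IV) = 1 + 0.25·t(state IV) + 0.37·t(state I)
t(state I) = 1 + 0.35·t(state IV) + 0.29·t(state I)
Solving: t(state IV) = 2.6799, t(state I) = 2.7295.
Expected picoseconds from state I to state II: 2.7295.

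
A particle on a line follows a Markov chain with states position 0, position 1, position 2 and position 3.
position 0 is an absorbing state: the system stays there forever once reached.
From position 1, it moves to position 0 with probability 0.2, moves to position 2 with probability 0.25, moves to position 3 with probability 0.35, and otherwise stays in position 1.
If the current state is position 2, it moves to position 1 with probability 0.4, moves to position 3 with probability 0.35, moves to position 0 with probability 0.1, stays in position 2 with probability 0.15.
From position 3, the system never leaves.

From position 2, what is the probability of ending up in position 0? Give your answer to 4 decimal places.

Let h(s) be the probability of absorption at position 0 starting from transient state s. Then h(position 0) = 1 and h(position 3) = 0. By first-step analysis:
h(position 1) = 0.2·1 + 0.2·h(position 1) + 0.25·h(position 2) + 0.35·0
h(position 2) = 0.1·1 + 0.4·h(position 1) + 0.15·h(position 2) + 0.35·0
Solving: h(position 1) = 0.3362, h(position 2) = 0.2759.
Starting from position 2, the probability is 0.2759.

0.2759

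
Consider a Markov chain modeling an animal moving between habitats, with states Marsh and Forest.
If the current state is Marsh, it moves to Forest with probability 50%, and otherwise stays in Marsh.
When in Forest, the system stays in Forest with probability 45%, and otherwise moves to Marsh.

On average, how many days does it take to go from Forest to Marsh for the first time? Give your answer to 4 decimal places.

1.8182

Let t(s) be the expected number of days to first reach Marsh from state s, with t(Marsh) = 0. Conditioning on the first day:
t(Forest) = 1 + 0.45·t(Forest)
Solving: t(Forest) = 1.8182.
Expected days from Forest to Marsh: 1.8182.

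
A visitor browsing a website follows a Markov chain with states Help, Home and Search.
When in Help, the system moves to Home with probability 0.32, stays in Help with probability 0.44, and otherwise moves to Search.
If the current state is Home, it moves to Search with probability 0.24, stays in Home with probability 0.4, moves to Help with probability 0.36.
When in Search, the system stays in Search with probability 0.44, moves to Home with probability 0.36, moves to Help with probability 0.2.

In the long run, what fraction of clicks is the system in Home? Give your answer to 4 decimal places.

0.3609

Let the stationary distribution be π with π = πP and π_1 + π_2 + π_3 = 1.
π_1 = 0.44·π_1 + 0.36·π_2 + 0.2·π_3
π_2 = 0.32·π_1 + 0.4·π_2 + 0.36·π_3
Solving with the normalization constraint gives π = (0.3391, 0.3609, 0.3000).
So the stationary probability of Home is 0.3609.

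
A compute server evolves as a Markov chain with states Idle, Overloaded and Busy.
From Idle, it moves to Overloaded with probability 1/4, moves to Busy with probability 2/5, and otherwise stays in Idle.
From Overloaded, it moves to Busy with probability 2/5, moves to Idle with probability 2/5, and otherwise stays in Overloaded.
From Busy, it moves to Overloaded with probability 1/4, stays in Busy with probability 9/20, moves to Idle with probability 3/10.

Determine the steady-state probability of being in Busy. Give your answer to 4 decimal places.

Let the stationary distribution be π with π = πP and π_1 + π_2 + π_3 = 1.
π_1 = 0.35·π_1 + 0.4·π_2 + 0.3·π_3
π_2 = 0.25·π_1 + 0.2·π_2 + 0.25·π_3
Solving with the normalization constraint gives π = (0.3409, 0.2381, 0.4211).
So the stationary probability of Busy is 0.4211.

0.4211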